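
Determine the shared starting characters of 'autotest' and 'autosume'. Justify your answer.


Compare from the start: 4 characters match: 'auto'. Mismatch at position 5: 't' vs 's'.

auto


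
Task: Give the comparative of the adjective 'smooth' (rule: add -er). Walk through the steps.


Apply comparative formation (add -er): 'smooth' -> 'smoother'.

smoother


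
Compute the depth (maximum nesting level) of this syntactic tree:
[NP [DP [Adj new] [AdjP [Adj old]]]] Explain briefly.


Count bracket nesting levels:
'[' at pos 0: depth = 1
'[' at pos 4: depth = 2
'[' at pos 8: depth = 3
'[' at pos 18: depth = 3
'[' at pos 24: depth = 4
Maximum depth reached: 4

4


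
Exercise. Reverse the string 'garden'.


Reverse 'garden' character by character: 'nedrag'.

nedrag


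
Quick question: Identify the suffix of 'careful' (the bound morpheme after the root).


The word 'careful' = 'care' (root) + '-ful' (suffix). The suffix is '-ful'.

ful


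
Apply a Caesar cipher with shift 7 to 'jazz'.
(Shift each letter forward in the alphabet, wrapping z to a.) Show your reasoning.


Shift each letter by 7: j -> q, a -> h, z -> g, z -> g. Result: 'qhgg'.

qhgg


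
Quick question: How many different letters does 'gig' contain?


Unique letters in 'gig': {g, i} = 2 distinct letters.

2


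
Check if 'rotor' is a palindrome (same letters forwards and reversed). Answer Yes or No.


Forward: 'rotor'
Reversed: 'rotor'
They are identical.

Yes


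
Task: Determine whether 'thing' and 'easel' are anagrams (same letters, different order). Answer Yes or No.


Sorted letters of 'thing': 'ghint'
Sorted letters of 'easel': 'aeels'
They do not match.

No


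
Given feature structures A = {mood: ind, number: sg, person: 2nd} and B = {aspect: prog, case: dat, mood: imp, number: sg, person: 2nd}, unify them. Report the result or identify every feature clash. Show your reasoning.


Compare features:
aspect: A=_ vs B=prog -> unified: prog
case: A=_ vs B=dat -> unified: dat
mood: A=ind vs B=imp -> CLASH
number: A=sg vs B=sg -> unified: sg
person: A=2nd vs B=2nd -> unified: 2nd
Clash detected on feature 'mood' (ind vs imp); unification fails.

CLASH on 'mood' (ind vs imp)


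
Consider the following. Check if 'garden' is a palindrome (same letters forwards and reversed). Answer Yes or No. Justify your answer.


Forward: 'garden'
Reversed: 'nedrag'
They differ.

No


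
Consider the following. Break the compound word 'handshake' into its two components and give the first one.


Split 'handshake' into 'hand' + 'shake'. The first part is 'hand'.

hand


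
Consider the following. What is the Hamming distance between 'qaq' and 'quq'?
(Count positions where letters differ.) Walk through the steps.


Alignment:
Position 1: 'q' vs 'q' = match
Position 2: 'a' vs 'u' = DIFFER
Position 3: 'q' vs 'q' = match
Total differences: 1

1


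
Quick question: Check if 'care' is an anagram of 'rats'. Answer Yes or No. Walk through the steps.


Sorted letters of 'care': 'acer'
Sorted letters of 'rats': 'arst'
They do not match.

No


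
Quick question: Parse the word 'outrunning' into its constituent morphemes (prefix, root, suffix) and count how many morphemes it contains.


Step 1: Identify prefix: 'out' (meaning: surpass)
Step 2: Identify root: 'run'
Step 3: Identify suffix(es): 'ing'
Decomposition: out- (prefix: surpass) + run (root) + -ing (suffix: ongoing action)
Total morphemes: 3

3 morphemes (out- (prefix: surpass) + run (root) + -ing (suffix: ongoing action))


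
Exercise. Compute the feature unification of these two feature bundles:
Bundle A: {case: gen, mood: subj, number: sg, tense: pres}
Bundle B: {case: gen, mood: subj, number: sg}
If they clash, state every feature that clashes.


Compare features:
case: A=gen vs B=gen -> unified: gen
mood: A=subj vs B=subj -> unified: subj
number: A=sg vs B=sg -> unified: sg
tense: A=pres vs B=_ -> unified: pres
No clashes found.

Unified: {case: gen, mood: subj, number: sg, tense: pres}


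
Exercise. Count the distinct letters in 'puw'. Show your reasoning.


Unique letters in 'puw': {p, u, w} = 3 distinct letters.

3


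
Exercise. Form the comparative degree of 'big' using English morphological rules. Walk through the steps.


Apply comparative formation (double final consonant, add -er): 'big' -> 'bigger'.

bigger


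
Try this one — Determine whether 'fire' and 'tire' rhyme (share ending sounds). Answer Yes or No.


Rime (stressed vowel + following sounds) of 'fire': -ire = /aɪər/
Rime of 'tire': -ire = /aɪər/
/aɪər/ and /aɪər/ are the same ending sound, so the words rhyme.

Yes


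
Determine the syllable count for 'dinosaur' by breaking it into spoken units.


Break 'dinosaur' into syllables: di-no-saur -> di | no | saur = 3 syllables

3 syllables


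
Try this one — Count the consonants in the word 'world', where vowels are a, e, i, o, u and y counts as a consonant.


Consonants in 'world': w, r, l, d = 4 consonants.

4


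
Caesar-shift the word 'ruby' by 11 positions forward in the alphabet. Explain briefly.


Shift each letter by 11: r -> c, u -> f, b -> m, y -> j. Result: 'cfmj'.

cfmj


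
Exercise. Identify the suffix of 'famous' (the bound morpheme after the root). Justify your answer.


The word 'famous' = 'fame' (root) + '-ous' (suffix). The suffix is '-ous'.

ous


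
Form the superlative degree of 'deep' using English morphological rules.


Apply superlative formation (add -est): 'deep' -> 'deepest'.

deepest


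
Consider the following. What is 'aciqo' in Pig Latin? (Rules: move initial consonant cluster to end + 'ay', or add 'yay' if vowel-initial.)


'aciqo' starts with a vowel, so add 'yay': 'aciqoyay'.

aciqoyay


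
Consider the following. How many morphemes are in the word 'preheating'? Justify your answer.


Decomposition: pre- (prefix) + heat (root) + -ing (suffix) = 3 morpheme(s)

3 morphemes


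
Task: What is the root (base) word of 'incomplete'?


Remove prefix 'in' from 'incomplete' to get root 'complete'.

complete


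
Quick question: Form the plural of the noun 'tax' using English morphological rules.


Apply rule: Add -es (sibilant/fricative ending). 'tax' becomes 'taxes'.

taxes


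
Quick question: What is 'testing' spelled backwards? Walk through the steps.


Reverse 'testing' character by character: 'gnitset'.

gnitset


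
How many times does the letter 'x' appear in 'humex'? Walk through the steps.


Letter 'x' in 'humex': found at position(s) 5 = 1 occurrence(s).

1


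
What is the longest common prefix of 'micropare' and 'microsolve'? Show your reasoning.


Compare from the start: 5 characters match: 'micro'. Mismatch at position 6: 'p' vs 's'.

micro


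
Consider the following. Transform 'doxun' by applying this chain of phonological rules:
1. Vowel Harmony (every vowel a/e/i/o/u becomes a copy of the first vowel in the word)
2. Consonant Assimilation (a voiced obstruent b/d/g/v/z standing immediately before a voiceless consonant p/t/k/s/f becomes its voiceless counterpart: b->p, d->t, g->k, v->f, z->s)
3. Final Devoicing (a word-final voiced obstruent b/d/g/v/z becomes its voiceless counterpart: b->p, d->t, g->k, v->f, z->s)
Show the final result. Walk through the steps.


Starting form: 'doxun'
Rule 1: Vowel Harmony: all vowels become 'o' (matching first vowel). 'doxun' -> 'doxon'
Rule 2: Consonant Assimilation: no voiced obstruent (b/d/g/v/z) stands immediately before a voiceless consonant (p/t/k/s/f). No change.
Rule 3: Final Devoicing: final consonant 'n' is not one of the voiced obstruents b/d/g/v/z. No change.
Final form: 'doxon'

doxon


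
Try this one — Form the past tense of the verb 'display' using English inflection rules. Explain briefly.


Apply rule: Add -ed. 'display' becomes 'displayed'.

displayed


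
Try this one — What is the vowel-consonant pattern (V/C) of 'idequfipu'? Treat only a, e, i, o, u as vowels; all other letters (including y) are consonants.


Letter mapping: i = V, d = C, e = V, q = C, u = V, f = C, i = V, p = C, u = V.

VCVCVCVCV


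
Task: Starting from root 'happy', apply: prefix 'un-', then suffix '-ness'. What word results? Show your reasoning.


Step 1: Add prefix 'un-' to 'happy' = 'unhappy'
Step 2: Add suffix '-ness' to 'unhappy' = 'unhappiness'

unhappiness


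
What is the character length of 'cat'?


Spell out 'cat' and number each letter: c(1), a(2), t(3). Total: 3 letters.

3


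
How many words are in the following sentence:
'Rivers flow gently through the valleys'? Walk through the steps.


Split into words: Rivers | flow | gently | through | the | valleys = 6 words.

6


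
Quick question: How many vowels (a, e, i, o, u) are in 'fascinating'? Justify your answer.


Vowels in 'fascinating': a, i, a, i = 4 vowels.

4


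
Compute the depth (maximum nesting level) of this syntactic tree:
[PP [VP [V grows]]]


Count bracket nesting levels:
'[' at pos 0: depth = 1
'[' at pos 4: depth = 2
'[' at pos 8: depth = 3
Maximum depth reached: 3

3


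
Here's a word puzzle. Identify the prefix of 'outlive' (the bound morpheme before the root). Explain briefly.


The word 'outlive' = 'out' (prefix) + 'live' (root). The prefix is 'out'.

out


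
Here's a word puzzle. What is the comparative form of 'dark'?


Apply comparative formation (add -er): 'dark' -> 'darker'.

darker


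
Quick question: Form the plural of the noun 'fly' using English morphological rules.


Apply rule: Change -y to -ies (consonant + y). 'fly' becomes 'flies'.

flies


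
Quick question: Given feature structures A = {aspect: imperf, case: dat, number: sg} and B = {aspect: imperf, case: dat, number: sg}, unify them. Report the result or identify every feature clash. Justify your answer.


Compare features:
aspect: A=imperf vs B=imperf -> unified: imperf
case: A=dat vs B=dat -> unified: dat
number: A=sg vs B=sg -> unified: sg
No clashes found.

Unified: {aspect: imperf, case: dat, number: sg}


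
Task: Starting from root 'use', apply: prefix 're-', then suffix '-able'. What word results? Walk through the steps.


Step 1: Add prefix 're-' to 'use' = 'reuse'
Step 2: Add suffix '-able' to 'reuse' = 'reusable'

reusable


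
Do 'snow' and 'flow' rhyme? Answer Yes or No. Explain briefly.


Rime (stressed vowel + following sounds) of 'snow': -ow = /oʊ/
Rime of 'flow': -ow = /oʊ/
/oʊ/ and /oʊ/ are the same ending sound, so the words rhyme.

Yes


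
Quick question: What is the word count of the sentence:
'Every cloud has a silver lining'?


Split into words: Every | cloud | has | a | silver | lining = 6 words.

6


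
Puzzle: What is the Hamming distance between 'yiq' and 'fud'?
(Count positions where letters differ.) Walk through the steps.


Alignment:
Position 1: 'y' vs 'f' = DIFFER
Position 2: 'i' vs 'u' = DIFFER
Position 3: 'q' vs 'd' = DIFFER
Total differences: 3

3


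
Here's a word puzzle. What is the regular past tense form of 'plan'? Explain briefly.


Apply rule: Double final consonant and add -ed. 'plan' becomes 'planned'.

planned


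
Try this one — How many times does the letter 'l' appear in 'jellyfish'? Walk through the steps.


Letter 'l' in 'jellyfish': found at position(s) 3, 4 = 2 occurrence(s).

2


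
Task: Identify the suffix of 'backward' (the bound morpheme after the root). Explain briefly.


The word 'backward' = 'back' (root) + '-ward' (suffix). The suffix is '-ward'.

ward


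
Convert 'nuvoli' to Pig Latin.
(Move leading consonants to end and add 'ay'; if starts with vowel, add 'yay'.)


'nuvoli': move consonant cluster 'n' to end and add 'ay': 'uvolinay'.

uvolinay


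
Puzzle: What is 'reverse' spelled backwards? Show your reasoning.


Reverse 'reverse' character by character: 'esrever'.

esrever


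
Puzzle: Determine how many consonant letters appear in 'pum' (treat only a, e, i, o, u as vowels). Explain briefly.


Consonants in 'pum': p, m = 2 consonants.

2


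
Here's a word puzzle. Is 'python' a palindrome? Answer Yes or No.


Forward: 'python'
Reversed: 'nohtyp'
They differ.

No


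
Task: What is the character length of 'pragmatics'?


Spell out 'pragmatics' and number each letter: p(1), r(2), a(3), g(4), m(5), a(6), t(7), i(8), c(9), s(10). Total: 10 letters.

10


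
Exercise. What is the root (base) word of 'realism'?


Remove suffix '-ism' from 'realism' to get root 'real'.

real


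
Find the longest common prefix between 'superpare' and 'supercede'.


Compare from the start: 5 characters match: 'super'. Mismatch at position 6: 'p' vs 'c'.

super


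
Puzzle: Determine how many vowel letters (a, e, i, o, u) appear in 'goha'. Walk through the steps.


Vowels in 'goha': o, a = 2 vowels.

2


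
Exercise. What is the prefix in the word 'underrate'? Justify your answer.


The word 'underrate' = 'under' (prefix) + 'rate' (root). The prefix is 'under'.

under


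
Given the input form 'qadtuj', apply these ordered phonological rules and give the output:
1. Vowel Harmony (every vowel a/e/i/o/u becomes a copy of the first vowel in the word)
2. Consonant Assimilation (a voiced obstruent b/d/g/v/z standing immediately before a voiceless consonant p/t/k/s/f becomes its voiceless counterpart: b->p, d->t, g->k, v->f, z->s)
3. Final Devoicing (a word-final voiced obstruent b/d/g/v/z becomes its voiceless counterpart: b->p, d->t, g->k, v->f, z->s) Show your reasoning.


Starting form: 'qadtuj'
Rule 1: Vowel Harmony: all vowels become 'a' (matching first vowel). 'qadtuj' -> 'qadtaj'
Rule 2: Consonant Assimilation: voiced obstruent before voiceless consonant becomes voiceless ('dt' -> 'tt'). 'qadtaj' -> 'qattaj'
Rule 3: Final Devoicing: final consonant 'j' is not one of the voiced obstruents b/d/g/v/z. No change.
Final form: 'qattaj'

qattaj


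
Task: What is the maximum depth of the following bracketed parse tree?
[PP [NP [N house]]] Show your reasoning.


Count bracket nesting levels:
'[' at pos 0: depth = 1
'[' at pos 4: depth = 2
'[' at pos 8: depth = 3
Maximum depth reached: 3

3


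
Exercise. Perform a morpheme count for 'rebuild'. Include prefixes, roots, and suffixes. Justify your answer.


Decomposition: re- (prefix) + build (root) = 2 morpheme(s)

2 morphemes


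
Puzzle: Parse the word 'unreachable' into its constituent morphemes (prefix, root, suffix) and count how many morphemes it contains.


Step 1: Identify prefix: 'un' (meaning: not/reverse)
Step 2: Identify root: 'reach'
Step 3: Identify suffix(es): 'able'
Decomposition: un- (prefix: not/reverse) + reach (root) + -able (suffix: capable of)
Total morphemes: 3

3 morphemes (un- (prefix: not/reverse) + reach (root) + -able (suffix: capable of))


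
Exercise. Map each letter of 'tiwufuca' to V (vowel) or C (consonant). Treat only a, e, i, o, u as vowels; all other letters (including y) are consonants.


Letter mapping: t = C, i = V, w = C, u = V, f = C, u = V, c = C, a = V.

CVCVCVCV


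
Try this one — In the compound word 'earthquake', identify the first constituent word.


Split 'earthquake' into 'earth' + 'quake'. The first part is 'earth'.

earth


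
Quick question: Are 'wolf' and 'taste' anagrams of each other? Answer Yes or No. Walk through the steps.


Sorted letters of 'wolf': 'flow'
Sorted letters of 'taste': 'aestt'
They do not match.

No


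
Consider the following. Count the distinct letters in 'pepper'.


Unique letters in 'pepper': {e, p, r} = 3 distinct letters.

3


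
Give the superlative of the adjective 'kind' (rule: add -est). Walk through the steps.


Apply superlative formation (add -est): 'kind' -> 'kindest'.

kindest


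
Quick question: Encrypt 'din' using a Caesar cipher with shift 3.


Shift each letter by 3: d -> g, i -> l, n -> q. Result: 'glq'.

glq


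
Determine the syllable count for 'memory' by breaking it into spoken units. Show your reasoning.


Break 'memory' into syllables: mem-o-ry -> mem | o | ry = 3 syllables

3 syllables


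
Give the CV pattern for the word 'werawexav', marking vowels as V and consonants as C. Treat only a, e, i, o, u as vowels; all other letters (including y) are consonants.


Letter mapping: w = C, e = V, r = C, a = V, w = C, e = V, x = C, a = V, v = C.

CVCVCVCVC


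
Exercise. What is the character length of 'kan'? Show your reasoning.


Spell out 'kan' and number each letter: k(1), a(2), n(3). Total: 3 letters.

3


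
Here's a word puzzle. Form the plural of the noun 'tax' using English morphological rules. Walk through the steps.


Apply rule: Add -es (sibilant/fricative ending). 'tax' becomes 'taxes'.

taxes


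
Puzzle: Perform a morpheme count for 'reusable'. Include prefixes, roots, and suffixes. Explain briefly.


Decomposition: re- (prefix) + use (root) + -able (suffix) = 3 morpheme(s)

3 morphemes


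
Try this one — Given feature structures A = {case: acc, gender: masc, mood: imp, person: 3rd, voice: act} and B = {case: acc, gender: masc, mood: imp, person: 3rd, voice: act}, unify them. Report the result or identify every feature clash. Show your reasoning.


Compare features:
case: A=acc vs B=acc -> unified: acc
gender: A=masc vs B=masc -> unified: masc
mood: A=imp vs B=imp -> unified: imp
person: A=3rd vs B=3rd -> unified: 3rd
voice: A=act vs B=act -> unified: act
No clashes found.

Unified: {case: acc, gender: masc, mood: imp, person: 3rd, voice: act}


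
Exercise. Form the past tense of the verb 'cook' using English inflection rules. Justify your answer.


Apply rule: Add -ed. 'cook' becomes 'cooked'.

cooked


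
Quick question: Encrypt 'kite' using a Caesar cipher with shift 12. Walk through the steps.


Shift each letter by 12: k -> w, i -> u, t -> f, e -> q. Result: 'wufq'.

wufq


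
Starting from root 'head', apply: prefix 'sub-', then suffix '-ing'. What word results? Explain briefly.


Step 1: Add prefix 'sub-' to 'head' = 'subhead'
Step 2: Add suffix '-ing' to 'subhead' = 'subheading'

subheading


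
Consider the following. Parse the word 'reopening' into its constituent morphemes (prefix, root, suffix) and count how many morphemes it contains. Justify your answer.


Step 1: Identify prefix: 're' (meaning: again)
Step 2: Identify root: 'open'
Step 3: Identify suffix(es): 'ing'
Decomposition: re- (prefix: again) + open (root) + -ing (suffix: ongoing action)
Total morphemes: 3

3 morphemes (re- (prefix: again) + open (root) + -ing (suffix: ongoing action))


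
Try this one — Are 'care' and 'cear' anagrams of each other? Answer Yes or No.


Sorted letters of 'care': 'acer'
Sorted letters of 'cear': 'acer'
They match.

Yes


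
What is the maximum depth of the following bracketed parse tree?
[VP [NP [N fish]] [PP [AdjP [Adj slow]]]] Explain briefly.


Count bracket nesting levels:
'[' at pos 0: depth = 1
'[' at pos 4: depth = 2
'[' at pos 8: depth = 3
'[' at pos 18: depth = 2
'[' at pos 22: depth = 3
'[' at pos 28: depth = 4
Maximum depth reached: 4

4


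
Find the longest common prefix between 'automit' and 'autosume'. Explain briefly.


Compare from the start: 4 characters match: 'auto'. Mismatch at position 5: 'm' vs 's'.

auto


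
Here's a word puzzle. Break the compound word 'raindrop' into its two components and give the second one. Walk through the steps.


Split 'raindrop' into 'rain' + 'drop'. The second part is 'drop'.

drop


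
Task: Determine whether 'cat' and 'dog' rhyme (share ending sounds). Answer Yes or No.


Rime (stressed vowel + following sounds) of 'cat': -at = /æt/
Rime of 'dog': -og = /ɒg/
/æt/ and /ɒg/ are different ending sounds, so the words do not rhyme.

No


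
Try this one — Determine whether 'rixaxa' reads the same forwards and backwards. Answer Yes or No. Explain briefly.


Forward: 'rixaxa'
Reversed: 'axaxir'
They differ.

No


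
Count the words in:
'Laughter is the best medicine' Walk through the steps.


Split into words: Laughter | is | the | best | medicine = 5 words.

5


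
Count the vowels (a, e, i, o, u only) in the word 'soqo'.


Vowels in 'soqo': o, o = 2 vowels.

2


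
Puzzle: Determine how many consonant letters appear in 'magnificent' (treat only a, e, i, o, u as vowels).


Consonants in 'magnificent': m, g, n, f, c, n, t = 7 consonants.

7


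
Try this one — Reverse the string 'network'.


Reverse 'network' character by character: 'krowten'.

krowten


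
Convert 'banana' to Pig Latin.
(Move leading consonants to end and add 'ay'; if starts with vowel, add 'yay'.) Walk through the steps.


'banana': move consonant cluster 'b' to end and add 'ay': 'ananabay'.

ananabay


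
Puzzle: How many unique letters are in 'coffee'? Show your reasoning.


Unique letters in 'coffee': {c, e, f, o} = 4 distinct letters.

4


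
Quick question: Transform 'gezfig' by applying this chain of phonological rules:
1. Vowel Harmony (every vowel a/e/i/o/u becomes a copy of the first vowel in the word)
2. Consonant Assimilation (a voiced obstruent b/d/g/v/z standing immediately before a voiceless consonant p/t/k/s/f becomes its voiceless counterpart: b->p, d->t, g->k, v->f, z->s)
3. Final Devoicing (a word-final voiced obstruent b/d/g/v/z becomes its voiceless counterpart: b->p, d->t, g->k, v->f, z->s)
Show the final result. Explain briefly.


Starting form: 'gezfig'
Rule 1: Vowel Harmony: all vowels become 'e' (matching first vowel). 'gezfig' -> 'gezfeg'
Rule 2: Consonant Assimilation: voiced obstruent before voiceless consonant becomes voiceless ('zf' -> 'sf'). 'gezfeg' -> 'gesfeg'
Rule 3: Final Devoicing: word-final voiced obstruent 'g' becomes voiceless 'k'. 'gesfeg' -> 'gesfek'
Final form: 'gesfek'

gesfek


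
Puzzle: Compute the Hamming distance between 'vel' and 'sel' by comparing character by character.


Alignment:
Position 1: 'v' vs 's' = DIFFER
Position 2: 'e' vs 'e' = match
Position 3: 'l' vs 'l' = match
Total differences: 1

1


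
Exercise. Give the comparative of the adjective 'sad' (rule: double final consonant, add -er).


Apply comparative formation (double final consonant, add -er): 'sad' -> 'sadder'.

sadder


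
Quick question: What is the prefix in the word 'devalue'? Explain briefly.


The word 'devalue' = 'de' (prefix) + 'value' (root). The prefix is 'de'.

de


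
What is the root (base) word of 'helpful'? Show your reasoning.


Remove suffix '-ful' from 'helpful' to get root 'help'.

help


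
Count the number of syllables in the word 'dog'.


Break 'dog' into syllables: dog -> dog = 1 syllable

1 syllable


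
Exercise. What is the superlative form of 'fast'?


Apply superlative formation (add -est): 'fast' -> 'fastest'.

fastest


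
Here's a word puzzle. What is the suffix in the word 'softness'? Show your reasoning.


The word 'softness' = 'soft' (root) + '-ness' (suffix). The suffix is '-ness'.

ness


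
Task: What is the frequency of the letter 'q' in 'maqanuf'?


Letter 'q' in 'maqanuf': found at position(s) 3 = 1 occurrence(s).

1


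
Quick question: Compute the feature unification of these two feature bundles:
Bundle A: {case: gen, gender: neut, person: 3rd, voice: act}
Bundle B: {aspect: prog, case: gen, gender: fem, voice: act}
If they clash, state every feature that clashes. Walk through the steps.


Compare features:
aspect: A=_ vs B=prog -> unified: prog
case: A=gen vs B=gen -> unified: gen
gender: A=neut vs B=fem -> CLASH
person: A=3rd vs B=_ -> unified: 3rd
voice: A=act vs B=act -> unified: act
Clash detected on feature 'gender' (neut vs fem); unification fails.

CLASH on 'gender' (neut vs fem)


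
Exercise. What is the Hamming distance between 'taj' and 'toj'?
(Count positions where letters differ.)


Alignment:
Position 1: 't' vs 't' = match
Position 2: 'a' vs 'o' = DIFFER
Position 3: 'j' vs 'j' = match
Total differences: 1

1


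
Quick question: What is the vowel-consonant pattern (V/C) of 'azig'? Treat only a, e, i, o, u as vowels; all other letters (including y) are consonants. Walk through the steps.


Letter mapping: a = V, z = C, i = V, g = C.

VCVC


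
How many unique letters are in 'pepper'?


Unique letters in 'pepper': {e, p, r} = 3 distinct letters.

3


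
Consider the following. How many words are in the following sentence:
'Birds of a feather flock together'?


Split into words: Birds | of | a | feather | flock | together = 6 words.

6


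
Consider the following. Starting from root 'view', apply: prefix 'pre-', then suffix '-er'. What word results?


Step 1: Add prefix 'pre-' to 'view' = 'preview'
Step 2: Add suffix '-er' to 'preview' = 'previewer'

previewer


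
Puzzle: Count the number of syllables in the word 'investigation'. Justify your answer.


Break 'investigation' into syllables: in-ves-ti-ga-tion -> in | ves | ti | ga | tion = 5 syllables

5 syllables


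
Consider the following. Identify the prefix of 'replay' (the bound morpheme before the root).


The word 'replay' = 're' (prefix) + 'play' (root). The prefix is 're'.

re


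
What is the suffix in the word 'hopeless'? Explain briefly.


The word 'hopeless' = 'hope' (root) + '-less' (suffix). The suffix is '-less'.

less


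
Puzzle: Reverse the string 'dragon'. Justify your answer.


Reverse 'dragon' character by character: 'nogard'.

nogard


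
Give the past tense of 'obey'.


Apply rule: Add -ed. 'obey' becomes 'obeyed'.

obeyed


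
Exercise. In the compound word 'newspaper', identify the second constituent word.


Split 'newspaper' into 'news' + 'paper'. The second part is 'paper'.

paper


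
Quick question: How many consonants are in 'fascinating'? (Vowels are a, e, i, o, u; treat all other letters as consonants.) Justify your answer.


Consonants in 'fascinating': f, s, c, n, t, n, g = 7 consonants.

7


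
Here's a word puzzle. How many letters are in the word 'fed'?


Spell out 'fed' and number each letter: f(1), e(2), d(3). Total: 3 letters.

3


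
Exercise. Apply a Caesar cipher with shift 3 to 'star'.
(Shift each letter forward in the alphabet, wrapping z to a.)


Shift each letter by 3: s -> v, t -> w, a -> d, r -> u. Result: 'vwdu'.

vwdu


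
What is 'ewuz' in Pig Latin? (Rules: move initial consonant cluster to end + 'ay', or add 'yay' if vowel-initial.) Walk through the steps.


'ewuz' starts with a vowel, so add 'yay': 'ewuzyay'.

ewuzyay


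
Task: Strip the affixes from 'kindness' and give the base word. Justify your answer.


Remove suffix '-ness' from 'kindness' to get root 'kind'.

kind


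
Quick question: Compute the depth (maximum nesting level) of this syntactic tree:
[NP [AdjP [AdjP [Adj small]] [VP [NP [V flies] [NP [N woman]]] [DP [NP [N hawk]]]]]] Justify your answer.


Count bracket nesting levels:
'[' at pos 0: depth = 1
'[' at pos 4: depth = 2
'[' at pos 10: depth = 3
'[' at pos 16: depth = 4
'[' at pos 29: depth = 3
'[' at pos 33: depth = 4
'[' at pos 37: depth = 5
'[' at pos 47: depth = 5
'[' at pos 51: depth = 6
'[' at pos 63: depth = 4
'[' at pos 67: depth = 5
'[' at pos 71: depth = 6
Maximum depth reached: 6

6


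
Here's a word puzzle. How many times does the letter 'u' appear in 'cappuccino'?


Letter 'u' in 'cappuccino': found at position(s) 5 = 1 occurrence(s).

1


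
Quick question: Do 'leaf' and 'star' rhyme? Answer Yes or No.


Rime (stressed vowel + following sounds) of 'leaf': -eaf = /iːf/
Rime of 'star': -ar = /ɑːr/
/iːf/ and /ɑːr/ are different ending sounds, so the words do not rhyme.

No


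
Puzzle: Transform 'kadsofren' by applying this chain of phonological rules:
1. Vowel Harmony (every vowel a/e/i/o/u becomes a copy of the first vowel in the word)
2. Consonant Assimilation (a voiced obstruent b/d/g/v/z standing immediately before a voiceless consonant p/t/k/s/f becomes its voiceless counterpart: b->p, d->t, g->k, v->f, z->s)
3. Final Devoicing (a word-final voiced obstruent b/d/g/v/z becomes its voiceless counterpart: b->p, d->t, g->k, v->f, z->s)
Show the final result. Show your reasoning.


Starting form: 'kadsofren'
Rule 1: Vowel Harmony: all vowels become 'a' (matching first vowel). 'kadsofren' -> 'kadsafran'
Rule 2: Consonant Assimilation: voiced obstruent before voiceless consonant becomes voiceless ('ds' -> 'ts'). 'kadsafran' -> 'katsafran'
Rule 3: Final Devoicing: final consonant 'n' is not one of the voiced obstruents b/d/g/v/z. No change.
Final form: 'katsafran'

katsafran


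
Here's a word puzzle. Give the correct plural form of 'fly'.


Apply rule: Change -y to -ies (consonant + y). 'fly' becomes 'flies'.

flies


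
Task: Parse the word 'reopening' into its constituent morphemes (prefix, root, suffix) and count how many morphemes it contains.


Step 1: Identify prefix: 're' (meaning: again)
Step 2: Identify root: 'open'
Step 3: Identify suffix(es): 'ing'
Decomposition: re- (prefix: again) + open (root) + -ing (suffix: ongoing action)
Total morphemes: 3

3 morphemes (re- (prefix: again) + open (root) + -ing (suffix: ongoing action))


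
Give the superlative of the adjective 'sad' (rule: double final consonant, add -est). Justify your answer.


Apply superlative formation (double final consonant, add -est): 'sad' -> 'saddest'.

saddest


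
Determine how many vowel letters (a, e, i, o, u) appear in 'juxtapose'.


Vowels in 'juxtapose': u, a, o, e = 4 vowels.

4


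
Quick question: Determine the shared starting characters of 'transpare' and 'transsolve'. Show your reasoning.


Compare from the start: 5 characters match: 'trans'. Mismatch at position 6: 'p' vs 's'.

trans


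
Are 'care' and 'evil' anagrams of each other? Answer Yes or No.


Sorted letters of 'care': 'acer'
Sorted letters of 'evil': 'eilv'
They do not match.

No


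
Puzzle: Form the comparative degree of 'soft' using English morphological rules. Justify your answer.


Apply comparative formation (add -er): 'soft' -> 'softer'.

softer


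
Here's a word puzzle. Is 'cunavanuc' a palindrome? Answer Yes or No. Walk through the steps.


Forward: 'cunavanuc'
Reversed: 'cunavanuc'
They are identical.

Yes


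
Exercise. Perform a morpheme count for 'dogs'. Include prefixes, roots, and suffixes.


Decomposition: dog (root) + -s (plural) = 2 morpheme(s)

2 morphemes


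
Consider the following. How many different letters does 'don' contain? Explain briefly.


Unique letters in 'don': {d, n, o} = 3 distinct letters.

3


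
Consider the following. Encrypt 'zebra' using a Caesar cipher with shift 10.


Shift each letter by 10: z -> j, e -> o, b -> l, r -> b, a -> k. Result: 'jolbk'.

jolbk


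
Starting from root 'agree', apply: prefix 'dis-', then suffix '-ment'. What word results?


Step 1: Add prefix 'dis-' to 'agree' = 'disagree'
Step 2: Add suffix '-ment' to 'disagree' = 'disagreement'

disagreement


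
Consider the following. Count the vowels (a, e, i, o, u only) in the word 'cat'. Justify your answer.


Vowels in 'cat': a = 1 vowels.

1


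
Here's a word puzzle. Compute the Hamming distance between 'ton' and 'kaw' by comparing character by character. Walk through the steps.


Alignment:
Position 1: 't' vs 'k' = DIFFER
Position 2: 'o' vs 'a' = DIFFER
Position 3: 'n' vs 'w' = DIFFER
Total differences: 3

3


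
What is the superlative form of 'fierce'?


Apply superlative formation (ends in e: add -st): 'fierce' -> 'fiercest'.

fiercest


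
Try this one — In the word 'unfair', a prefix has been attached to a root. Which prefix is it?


The word 'unfair' = 'un' (prefix) + 'fair' (root). The prefix is 'un'.

un


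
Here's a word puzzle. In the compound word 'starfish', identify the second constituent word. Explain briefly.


Split 'starfish' into 'star' + 'fish'. The second part is 'fish'.

fish


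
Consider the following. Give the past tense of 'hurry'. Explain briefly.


Apply rule: Change -y to -ied. 'hurry' becomes 'hurried'.

hurried


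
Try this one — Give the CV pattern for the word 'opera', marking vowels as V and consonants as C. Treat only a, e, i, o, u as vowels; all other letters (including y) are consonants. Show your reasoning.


Letter mapping: o = V, p = C, e = V, r = C, a = V.

VCVCV


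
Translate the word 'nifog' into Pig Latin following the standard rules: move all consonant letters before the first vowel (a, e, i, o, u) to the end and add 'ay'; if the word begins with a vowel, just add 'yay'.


'nifog': move consonant cluster 'n' to end and add 'ay': 'ifognay'.

ifognay


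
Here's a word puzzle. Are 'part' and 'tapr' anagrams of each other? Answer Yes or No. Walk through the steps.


Sorted letters of 'part': 'aprt'
Sorted letters of 'tapr': 'aprt'
They match.

Yes


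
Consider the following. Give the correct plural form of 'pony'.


Apply rule: Change -y to -ies (consonant + y). 'pony' becomes 'ponies'.

ponies


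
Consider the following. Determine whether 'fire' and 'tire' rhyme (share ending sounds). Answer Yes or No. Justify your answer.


Rime (stressed vowel + following sounds) of 'fire': -ire = /aɪər/
Rime of 'tire': -ire = /aɪər/
/aɪər/ and /aɪər/ are the same ending sound, so the words rhyme.

Yes


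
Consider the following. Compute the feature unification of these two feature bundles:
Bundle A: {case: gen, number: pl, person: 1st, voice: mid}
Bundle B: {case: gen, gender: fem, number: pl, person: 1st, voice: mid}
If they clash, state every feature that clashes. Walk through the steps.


Compare features:
case: A=gen vs B=gen -> unified: gen
gender: A=_ vs B=fem -> unified: fem
number: A=pl vs B=pl -> unified: pl
person: A=1st vs B=1st -> unified: 1st
voice: A=mid vs B=mid -> unified: mid
No clashes found.

Unified: {case: gen, gender: fem, number: pl, person: 1st, voice: mid}


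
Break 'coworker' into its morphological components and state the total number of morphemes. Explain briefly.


Step 1: Identify prefix: 'co' (meaning: together)
Step 2: Identify root: 'work'
Step 3: Identify suffix(es): 'er'
Decomposition: co- (prefix: together) + work (root) + -er (suffix: one who)
Total morphemes: 3

3 morphemes (co- (prefix: together) + work (root) + -er (suffix: one who))


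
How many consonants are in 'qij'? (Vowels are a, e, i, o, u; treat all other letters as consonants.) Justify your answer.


Consonants in 'qij': q, j = 2 consonants.

2


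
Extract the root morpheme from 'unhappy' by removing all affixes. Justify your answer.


Remove prefix 'un' from 'unhappy' to get root 'happy'.

happy


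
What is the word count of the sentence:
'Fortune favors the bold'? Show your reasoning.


Split into words: Fortune | favors | the | bold = 4 words.

4


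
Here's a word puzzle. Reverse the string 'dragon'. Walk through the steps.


Reverse 'dragon' character by character: 'nogard'.

nogard


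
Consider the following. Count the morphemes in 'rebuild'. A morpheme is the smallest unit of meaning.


Decomposition: re- (prefix) + build (root) = 2 morpheme(s)

2 morphemes


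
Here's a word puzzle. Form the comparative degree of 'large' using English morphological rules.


Apply comparative formation (ends in e: add -r): 'large' -> 'larger'.

larger


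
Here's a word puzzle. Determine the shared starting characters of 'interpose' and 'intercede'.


Compare from the start: 5 characters match: 'inter'. Mismatch at position 6: 'p' vs 'c'.

inter


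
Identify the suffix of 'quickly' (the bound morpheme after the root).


The word 'quickly' = 'quick' (root) + '-ly' (suffix). The suffix is '-ly'.

ly


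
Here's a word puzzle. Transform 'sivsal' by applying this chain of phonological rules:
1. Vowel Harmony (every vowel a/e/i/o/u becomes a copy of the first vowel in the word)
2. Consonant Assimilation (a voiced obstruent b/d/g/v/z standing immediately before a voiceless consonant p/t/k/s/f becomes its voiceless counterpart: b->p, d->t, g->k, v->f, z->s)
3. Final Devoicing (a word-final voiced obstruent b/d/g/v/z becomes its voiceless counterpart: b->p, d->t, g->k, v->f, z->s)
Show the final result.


Starting form: 'sivsal'
Rule 1: Vowel Harmony: all vowels become 'i' (matching first vowel). 'sivsal' -> 'sivsil'
Rule 2: Consonant Assimilation: voiced obstruent before voiceless consonant becomes voiceless ('vs' -> 'fs'). 'sivsil' -> 'sifsil'
Rule 3: Final Devoicing: final consonant 'l' is not one of the voiced obstruents b/d/g/v/z. No change.
Final form: 'sifsil'

sifsil


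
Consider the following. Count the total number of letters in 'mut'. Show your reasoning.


Spell out 'mut' and number each letter: m(1), u(2), t(3). Total: 3 letters.

3


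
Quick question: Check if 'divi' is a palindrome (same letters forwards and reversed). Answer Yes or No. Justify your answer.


Forward: 'divi'
Reversed: 'ivid'
They differ.

No


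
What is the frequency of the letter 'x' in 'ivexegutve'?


Letter 'x' in 'ivexegutve': found at position(s) 4 = 1 occurrence(s).

1


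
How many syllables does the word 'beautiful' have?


Break 'beautiful' into syllables: beau-ti-ful -> beau | ti | ful = 3 syllables

3 syllables


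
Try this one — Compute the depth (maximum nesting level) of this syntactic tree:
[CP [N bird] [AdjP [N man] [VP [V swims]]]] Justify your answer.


Count bracket nesting levels:
'[' at pos 0: depth = 1
'[' at pos 4: depth = 2
'[' at pos 13: depth = 2
'[' at pos 19: depth = 3
'[' at pos 27: depth = 3
'[' at pos 31: depth = 4
Maximum depth reached: 4

4


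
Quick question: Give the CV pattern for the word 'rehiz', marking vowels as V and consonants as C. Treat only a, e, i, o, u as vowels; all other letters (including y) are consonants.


Letter mapping: r = C, e = V, h = C, i = V, z = C.

CVCVC


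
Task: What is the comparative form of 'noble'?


Apply comparative formation (ends in e: add -r): 'noble' -> 'nobler'.

nobler


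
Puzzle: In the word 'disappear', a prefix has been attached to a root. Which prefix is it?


The word 'disappear' = 'dis' (prefix) + 'appear' (root). The prefix is 'dis'.

dis


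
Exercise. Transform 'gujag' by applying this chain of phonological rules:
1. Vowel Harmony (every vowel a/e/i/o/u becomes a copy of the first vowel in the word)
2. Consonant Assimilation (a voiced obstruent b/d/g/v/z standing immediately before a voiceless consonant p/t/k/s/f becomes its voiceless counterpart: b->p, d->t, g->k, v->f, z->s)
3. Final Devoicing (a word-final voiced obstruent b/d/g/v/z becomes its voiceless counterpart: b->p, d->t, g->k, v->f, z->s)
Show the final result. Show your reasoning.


Starting form: 'gujag'
Rule 1: Vowel Harmony: all vowels become 'u' (matching first vowel). 'gujag' -> 'gujug'
Rule 2: Consonant Assimilation: no voiced obstruent (b/d/g/v/z) stands immediately before a voiceless consonant (p/t/k/s/f). No change.
Rule 3: Final Devoicing: word-final voiced obstruent 'g' becomes voiceless 'k'. 'gujug' -> 'gujuk'
Final form: 'gujuk'

gujuk


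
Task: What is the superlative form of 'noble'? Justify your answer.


Apply superlative formation (ends in e: add -st): 'noble' -> 'noblest'.

noblest


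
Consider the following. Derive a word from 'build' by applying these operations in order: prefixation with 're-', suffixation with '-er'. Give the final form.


Step 1: Add prefix 're-' to 'build' = 'rebuild'
Step 2: Add suffix '-er' to 'rebuild' = 'rebuilder'

rebuilder


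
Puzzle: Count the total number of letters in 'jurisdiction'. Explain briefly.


Spell out 'jurisdiction' and number each letter: j(1), u(2), r(3), i(4), s(5), d(6), i(7), c(8), t(9), i(10), o(11), n(12). Total: 12 letters.

12
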